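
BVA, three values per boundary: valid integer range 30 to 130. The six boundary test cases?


Range: [30, 130]
Boundaries: just below min, min, min+1, max-1, max, just above max
Values: [29, 30, 31, 129, 130, 131]

[29, 30, 31, 129, 130, 131]


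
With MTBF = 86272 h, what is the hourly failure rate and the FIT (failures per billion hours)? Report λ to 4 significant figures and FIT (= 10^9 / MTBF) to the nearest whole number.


Formula: λ = 1 / MTBF; FIT = λ × 1e9 = 1e9 / MTBF
λ = 1 / 86272 ≈ 1.159e-05 failures/hour
FIT = 1e9 / 86272 ≈ 11591 failures per 1e9 hours (nearest whole number)

λ = 1.159e-05 /h, FIT = 11591


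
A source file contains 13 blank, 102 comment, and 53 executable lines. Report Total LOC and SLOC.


Total LOC = blank + comment + code
Total LOC = 13 + 102 + 53 = 168
SLOC (source only) = code = 53

Total LOC: 168, SLOC: 53


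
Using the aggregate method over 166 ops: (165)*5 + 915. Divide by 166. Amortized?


Formula: Amortized cost = Total cost / Operations
Total cost = (165 * 5) + (1 * 915)
Total cost = 825 + 915 = 1740
Amortized = 1740 / 166 = 10.4819

10.4819


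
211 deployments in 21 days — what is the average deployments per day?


Formula: deployments per day = releases / days
= 211 / 21
= 10.048 deploys/day
(equivalently, 70.33 deploys/week)

10.048 deploys/day


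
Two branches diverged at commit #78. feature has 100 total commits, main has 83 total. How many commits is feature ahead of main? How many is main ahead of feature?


Common ancestor: commit #78
feature commits after divergence: 100 - 78 = 22
main commits after divergence: 83 - 78 = 5
feature is 22 commits ahead of main
main is 5 commits ahead of feature

feature ahead: 22, main ahead: 5


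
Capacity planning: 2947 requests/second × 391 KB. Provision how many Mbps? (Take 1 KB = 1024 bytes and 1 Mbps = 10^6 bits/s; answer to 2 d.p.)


Formula: Mbps = payload_bytes * RPS * 8 / 1e6
Payload per request = 391 KB = 391 * 1024 = 400384 bytes
Total bytes/sec = 400384 * 2947 = 1179931648
Total bits/sec = 1179931648 * 8 = 9439453184
Mbps = 9439453184 / 1e6 = 9439.45

9439.45 Mbps


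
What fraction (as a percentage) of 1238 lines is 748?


Coverage = covered / total * 100
Coverage = 748 / 1238 * 100
Coverage = 60.42%

60.42%


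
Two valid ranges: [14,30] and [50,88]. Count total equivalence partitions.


Valid ranges: [14,30] and [50,88]
Class 1: x < 14 — invalid
Class 2: 14 ≤ x ≤ 30 — valid
Class 3: 30 < x < 50 — invalid (gap between ranges)
Class 4: 50 ≤ x ≤ 88 — valid
Class 5: x > 88 — invalid
Total equivalence classes: 5

5 equivalence classes


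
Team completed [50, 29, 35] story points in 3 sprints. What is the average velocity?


Formula: Avg velocity = Total points / Number of sprints
Points: [50, 29, 35]
Sum = 50 + 29 + 35 = 114
Avg velocity = 114 / 3 = 38.0 points/sprint

38.0 points/sprint


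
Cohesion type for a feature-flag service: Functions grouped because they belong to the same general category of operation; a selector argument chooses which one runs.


Reasoning: Grouped by category of activity, not by data or sequence
Type: Logical cohesion

Logical cohesion


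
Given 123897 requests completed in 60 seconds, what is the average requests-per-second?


Formula: throughput = requests / seconds
throughput = 123897 / 60
throughput = 2064.95 requests/second

2064.95 requests/second


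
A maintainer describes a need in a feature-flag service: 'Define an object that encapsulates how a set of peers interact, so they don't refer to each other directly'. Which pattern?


This matches the Mediator pattern

Mediator


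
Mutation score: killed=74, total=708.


Mutation score = killed / total * 100
Mutation score = 74 / 708 * 100
Mutation score = 10.45%

10.45%


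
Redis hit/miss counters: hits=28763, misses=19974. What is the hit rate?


Formula: hit rate = hits / (hits + misses) * 100
hit rate = 28763 / (28763 + 19974) * 100
hit rate = 28763 / 48737 * 100
hit rate = 59.02%

59.02%


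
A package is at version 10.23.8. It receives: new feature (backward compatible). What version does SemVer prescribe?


Current: 10.23.8
Change category: 'new feature (backward compatible)' → minor bump
SemVer rule: minor bump → increment MINOR, reset PATCH to 0 (MAJOR unchanged)
New: 10.24.0

10.24.0


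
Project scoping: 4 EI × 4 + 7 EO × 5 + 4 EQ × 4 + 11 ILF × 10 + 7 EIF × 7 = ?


UFP = EI*4 + EO*5 + EQ*4 + ILF*10 + EIF*7
UFP = 4*4 + 7*5 + 4*4 + 11*10 + 7*7
UFP = 16 + 35 + 16 + 110 + 49
UFP = 226

226


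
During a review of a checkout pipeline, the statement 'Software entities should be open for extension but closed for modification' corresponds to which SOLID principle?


This describes the Open/Closed Principle (OCP)

Open/Closed Principle (OCP)


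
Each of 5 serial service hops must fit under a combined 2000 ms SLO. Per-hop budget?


Formula: per_stage = total_budget / stages
per_stage = 2000 / 5
per_stage = 400.0 ms

400.0 ms


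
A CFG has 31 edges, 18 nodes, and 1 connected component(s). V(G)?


Formula: V(G) = E - N + 2P
V(G) = 31 - 18 + 2*1
V(G) = 13 + 2
V(G) = 15

15


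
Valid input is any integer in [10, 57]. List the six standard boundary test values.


Range: [10, 57]
Boundaries: just below min, min, min+1, max-1, max, just above max
Values: [9, 10, 11, 56, 57, 58]

[9, 10, 11, 56, 57, 58]


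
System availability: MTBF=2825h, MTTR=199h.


Availability = MTBF / (MTBF + MTTR)
Availability = 2825 / (2825 + 199)
Availability = 2825 / 3024
Availability = 93.4193%

93.4193%


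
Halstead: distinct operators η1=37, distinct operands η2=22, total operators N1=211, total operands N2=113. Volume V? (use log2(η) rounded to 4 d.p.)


Formula: V = N * log2(η), where N = N1 + N2 and η = η1 + η2
η = 37 + 22 = 59
N = 211 + 113 = 324
log2(59) ≈ 5.8826
V = 324 * 5.8826 = 1905.96

1905.96


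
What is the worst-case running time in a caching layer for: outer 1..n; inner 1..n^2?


Reasoning: n times n^2
Complexity: O(n^3)

O(n^3)


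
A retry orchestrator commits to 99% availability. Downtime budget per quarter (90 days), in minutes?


Formula: allowed downtime = period * (100 - SLA) / 100
Period (quarter (90 days)) = 129600 minutes
Unavailability fraction = (100 - 99.0) / 100
Allowed downtime = 129600 * (100 - 99.0) / 100
Allowed downtime = 1296.0 minutes

1296.0 minutes


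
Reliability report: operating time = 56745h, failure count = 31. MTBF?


Formula: MTBF = Total operating time / Number of failures
MTBF = 56745 / 31
MTBF = 1830.48 hours

1830.48 hours


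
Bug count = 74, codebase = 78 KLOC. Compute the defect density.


Defect density = defects / KLOC
Defect density = 74 / 78
Defect density = 0.949 defects/KLOC

0.949 defects/KLOC


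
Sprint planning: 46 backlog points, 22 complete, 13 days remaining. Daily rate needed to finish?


Formula: Required rate = Remaining points / Days left
Remaining = 46 - 22 = 24 points
Required rate = 24 / 13 = 1.85 points/day

1.85 points/day


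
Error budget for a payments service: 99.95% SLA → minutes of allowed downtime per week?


Formula: allowed downtime = period * (100 - SLA) / 100
Period (week) = 10080 minutes
Unavailability fraction = (100 - 99.95) / 100
Allowed downtime = 10080 * (100 - 99.95) / 100
Allowed downtime = 5.04 minutes

5.04 minutes


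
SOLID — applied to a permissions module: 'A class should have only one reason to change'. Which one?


This describes the Single Responsibility Principle (SRP)

Single Responsibility Principle (SRP)


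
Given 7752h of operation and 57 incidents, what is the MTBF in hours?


Formula: MTBF = Total operating time / Number of failures
MTBF = 7752 / 57
MTBF = 136.0 hours

136.0 hours


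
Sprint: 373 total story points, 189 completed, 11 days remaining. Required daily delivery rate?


Formula: Required rate = Remaining points / Days left
Remaining = 373 - 189 = 184 points
Required rate = 184 / 11 = 16.73 points/day

16.73 points/day


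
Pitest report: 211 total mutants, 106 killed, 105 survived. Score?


Mutation score = killed / total * 100
Mutation score = 106 / 211 * 100
Mutation score = 50.24%

50.24%


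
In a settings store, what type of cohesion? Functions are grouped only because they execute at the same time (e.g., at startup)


Reasoning: Related by timing only
Type: Temporal cohesion

Temporal cohesion


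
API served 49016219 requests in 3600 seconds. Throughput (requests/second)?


Formula: throughput = requests / seconds
throughput = 49016219 / 3600
throughput = 13615.62 requests/second

13615.62 requests/second


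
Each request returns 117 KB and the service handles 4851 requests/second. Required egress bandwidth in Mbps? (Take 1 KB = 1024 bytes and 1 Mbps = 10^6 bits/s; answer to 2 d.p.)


Formula: Mbps = payload_bytes * RPS * 8 / 1e6
Payload per request = 117 KB = 117 * 1024 = 119808 bytes
Total bytes/sec = 119808 * 4851 = 581188608
Total bits/sec = 581188608 * 8 = 4649508864
Mbps = 4649508864 / 1e6 = 4649.51

4649.51 Mbps


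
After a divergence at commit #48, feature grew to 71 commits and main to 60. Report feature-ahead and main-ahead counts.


Common ancestor: commit #48
feature commits after divergence: 71 - 48 = 23
main commits after divergence: 60 - 48 = 12
feature is 23 commits ahead of main
main is 12 commits ahead of feature

feature ahead: 23, main ahead: 12


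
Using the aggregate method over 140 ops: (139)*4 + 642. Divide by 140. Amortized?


Formula: Amortized cost = Total cost / Operations
Total cost = (139 * 4) + (1 * 642)
Total cost = 556 + 642 = 1198
Amortized = 1198 / 140 = 8.5571

8.5571


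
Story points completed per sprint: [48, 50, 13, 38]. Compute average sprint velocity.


Formula: Avg velocity = Total points / Number of sprints
Points: [48, 50, 13, 38]
Sum = 48 + 50 + 13 + 38 = 149
Avg velocity = 149 / 4 = 37.25 points/sprint

37.25 points/sprint


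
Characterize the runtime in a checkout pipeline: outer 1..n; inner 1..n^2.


Reasoning: n times n^2
Complexity: O(n^3)

O(n^3)


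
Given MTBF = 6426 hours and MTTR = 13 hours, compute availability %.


Availability = MTBF / (MTBF + MTTR)
Availability = 6426 / (6426 + 13)
Availability = 6426 / 6439
Availability = 99.7981%

99.7981%


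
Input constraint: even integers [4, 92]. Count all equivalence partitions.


Constraint: even integers in [4, 92]
Class 1: x < 4 — out-of-range invalid
Class 2: x in [4,92] but odd — wrong type invalid
Class 3: x in [4,92] and even — valid
Class 4: x > 92 — out-of-range invalid
Total equivalence classes: 4

4 equivalence classes


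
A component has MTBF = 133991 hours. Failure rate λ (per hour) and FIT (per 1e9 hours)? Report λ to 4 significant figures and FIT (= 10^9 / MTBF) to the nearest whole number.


Formula: λ = 1 / MTBF; FIT = λ × 1e9 = 1e9 / MTBF
λ = 1 / 133991 ≈ 7.463e-06 failures/hour
FIT = 1e9 / 133991 ≈ 7463 failures per 1e9 hours (nearest whole number)

λ = 7.463e-06 /h, FIT = 7463


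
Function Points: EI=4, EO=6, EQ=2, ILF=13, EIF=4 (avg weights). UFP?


UFP = EI*4 + EO*5 + EQ*4 + ILF*10 + EIF*7
UFP = 4*4 + 6*5 + 2*4 + 13*10 + 4*7
UFP = 16 + 30 + 8 + 130 + 28
UFP = 212

212


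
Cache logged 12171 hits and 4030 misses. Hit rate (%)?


Formula: hit rate = hits / (hits + misses) * 100
hit rate = 12171 / (12171 + 4030) * 100
hit rate = 12171 / 16201 * 100
hit rate = 75.12%

75.12%


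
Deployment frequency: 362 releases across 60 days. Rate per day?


Formula: deployments per day = releases / days
= 362 / 60
= 6.033 deploys/day
(equivalently, 42.23 deploys/week)

6.033 deploys/day


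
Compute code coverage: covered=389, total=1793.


Coverage = covered / total * 100
Coverage = 389 / 1793 * 100
Coverage = 21.7%

21.7%


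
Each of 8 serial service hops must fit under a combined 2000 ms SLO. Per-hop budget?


Formula: per_stage = total_budget / stages
per_stage = 2000 / 8
per_stage = 250.0 ms

250.0 ms


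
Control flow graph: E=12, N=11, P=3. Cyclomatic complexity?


Formula: V(G) = E - N + 2P
V(G) = 12 - 11 + 2*3
V(G) = 1 + 6
V(G) = 7

7


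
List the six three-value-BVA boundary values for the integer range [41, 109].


Range: [41, 109]
Boundaries: just below min, min, min+1, max-1, max, just above max
Values: [40, 41, 42, 108, 109, 110]

[40, 41, 42, 108, 109, 110]


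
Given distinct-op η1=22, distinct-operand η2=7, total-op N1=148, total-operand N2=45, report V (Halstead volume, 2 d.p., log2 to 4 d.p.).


Formula: V = N * log2(η), where N = N1 + N2 and η = η1 + η2
η = 22 + 7 = 29
N = 148 + 45 = 193
log2(29) ≈ 4.8580
V = 193 * 4.8580 = 937.59

937.59


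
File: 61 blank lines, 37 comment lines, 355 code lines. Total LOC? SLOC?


Total LOC = blank + comment + code
Total LOC = 61 + 37 + 355 = 453
SLOC (source only) = code = 355

Total LOC: 453, SLOC: 355


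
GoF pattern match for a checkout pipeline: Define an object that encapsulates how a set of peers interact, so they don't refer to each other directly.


This matches the Mediator pattern

Mediator


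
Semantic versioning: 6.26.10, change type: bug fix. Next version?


Current: 6.26.10
Change category: 'bug fix' → patch bump
SemVer rule: patch bump → increment PATCH (MAJOR and MINOR unchanged)
New: 6.26.11

6.26.11


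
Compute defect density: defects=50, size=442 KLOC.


Defect density = defects / KLOC
Defect density = 50 / 442
Defect density = 0.113 defects/KLOC

0.113 defects/KLOC


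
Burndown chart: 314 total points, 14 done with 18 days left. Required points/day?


Formula: Required rate = Remaining points / Days left
Remaining = 314 - 14 = 300 points
Required rate = 300 / 18 = 16.67 points/day

16.67 points/day


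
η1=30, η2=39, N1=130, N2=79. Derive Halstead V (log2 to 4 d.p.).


Formula: V = N * log2(η), where N = N1 + N2 and η = η1 + η2
η = 30 + 39 = 69
N = 130 + 79 = 209
log2(69) ≈ 6.1085
V = 209 * 6.1085 = 1276.68

1276.68


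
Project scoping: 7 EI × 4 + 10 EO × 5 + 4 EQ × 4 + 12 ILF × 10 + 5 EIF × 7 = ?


UFP = EI*4 + EO*5 + EQ*4 + ILF*10 + EIF*7
UFP = 7*4 + 10*5 + 4*4 + 12*10 + 5*7
UFP = 28 + 50 + 16 + 120 + 35
UFP = 249

249


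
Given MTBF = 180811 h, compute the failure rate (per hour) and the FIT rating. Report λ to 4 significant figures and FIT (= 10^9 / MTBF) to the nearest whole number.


Formula: λ = 1 / MTBF; FIT = λ × 1e9 = 1e9 / MTBF
λ = 1 / 180811 ≈ 5.531e-06 failures/hour
FIT = 1e9 / 180811 ≈ 5531 failures per 1e9 hours (nearest whole number)

λ = 5.531e-06 /h, FIT = 5531


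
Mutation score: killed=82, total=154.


Mutation score = killed / total * 100
Mutation score = 82 / 154 * 100
Mutation score = 53.25%

53.25%


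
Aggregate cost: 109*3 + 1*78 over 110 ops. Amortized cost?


Formula: Amortized cost = Total cost / Operations
Total cost = (109 * 3) + (1 * 78)
Total cost = 327 + 78 = 405
Amortized = 405 / 110 = 3.6818

3.6818


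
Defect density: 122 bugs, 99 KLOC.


Defect density = defects / KLOC
Defect density = 122 / 99
Defect density = 1.232 defects/KLOC

1.232 defects/KLOC


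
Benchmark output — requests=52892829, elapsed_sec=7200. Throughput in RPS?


Formula: throughput = requests / seconds
throughput = 52892829 / 7200
throughput = 7346.23 requests/second

7346.23 requests/second


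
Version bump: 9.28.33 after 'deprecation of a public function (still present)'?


Current: 9.28.33
Change category: 'deprecation of a public function (still present)' → minor bump
SemVer rule: minor bump → increment MINOR, reset PATCH to 0 (MAJOR unchanged)
New: 9.29.0

9.29.0


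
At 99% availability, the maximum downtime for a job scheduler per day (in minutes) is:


Formula: allowed downtime = period * (100 - SLA) / 100
Period (day) = 1440 minutes
Unavailability fraction = (100 - 99.0) / 100
Allowed downtime = 1440 * (100 - 99.0) / 100
Allowed downtime = 14.4 minutes

14.4 minutes


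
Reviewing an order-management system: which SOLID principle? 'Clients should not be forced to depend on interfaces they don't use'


This describes the Interface Segregation Principle (ISP)

Interface Segregation Principle (ISP)


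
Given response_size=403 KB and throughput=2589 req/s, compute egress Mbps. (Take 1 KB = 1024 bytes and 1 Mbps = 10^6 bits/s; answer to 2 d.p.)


Formula: Mbps = payload_bytes * RPS * 8 / 1e6
Payload per request = 403 KB = 403 * 1024 = 412672 bytes
Total bytes/sec = 412672 * 2589 = 1068407808
Total bits/sec = 1068407808 * 8 = 8547262464
Mbps = 8547262464 / 1e6 = 8547.26

8547.26 Mbps


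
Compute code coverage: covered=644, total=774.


Coverage = covered / total * 100
Coverage = 644 / 774 * 100
Coverage = 83.2%

83.2%


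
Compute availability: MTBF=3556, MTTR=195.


Availability = MTBF / (MTBF + MTTR)
Availability = 3556 / (3556 + 195)
Availability = 3556 / 3751
Availability = 94.8014%

94.8014%


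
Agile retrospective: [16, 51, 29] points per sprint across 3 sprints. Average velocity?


Formula: Avg velocity = Total points / Number of sprints
Points: [16, 51, 29]
Sum = 16 + 51 + 29 = 96
Avg velocity = 96 / 3 = 32.0 points/sprint

32.0 points/sprint


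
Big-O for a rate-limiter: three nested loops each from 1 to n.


Reasoning: three levels of nesting over n
Complexity: O(n^3)

O(n^3)


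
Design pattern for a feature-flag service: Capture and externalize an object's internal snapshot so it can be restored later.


This matches the Memento pattern

Memento


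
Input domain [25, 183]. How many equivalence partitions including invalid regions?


Valid range: [25, 183]
Class 1: x < 25 — invalid
Class 2: 25 ≤ x ≤ 183 — valid
Class 3: x > 183 — invalid
Total equivalence classes: 3

3 equivalence classes


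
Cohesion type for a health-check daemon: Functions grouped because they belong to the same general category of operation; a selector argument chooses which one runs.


Reasoning: Grouped by category of activity, not by data or sequence
Type: Logical cohesion

Logical cohesion


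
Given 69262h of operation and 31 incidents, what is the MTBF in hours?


Formula: MTBF = Total operating time / Number of failures
MTBF = 69262 / 31
MTBF = 2234.26 hours

2234.26 hours


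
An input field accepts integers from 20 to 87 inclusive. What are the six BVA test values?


Range: [20, 87]
Boundaries: just below min, min, min+1, max-1, max, just above max
Values: [19, 20, 21, 86, 87, 88]

[19, 20, 21, 86, 87, 88]


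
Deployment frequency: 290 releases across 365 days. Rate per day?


Formula: deployments per day = releases / days
= 290 / 365
= 0.795 deploys/day
(equivalently, 5.56 deploys/week)

0.795 deploys/day


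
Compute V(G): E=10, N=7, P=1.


Formula: V(G) = E - N + 2P
V(G) = 10 - 7 + 2*1
V(G) = 3 + 2
V(G) = 5

5


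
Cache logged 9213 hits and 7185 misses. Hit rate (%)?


Formula: hit rate = hits / (hits + misses) * 100
hit rate = 9213 / (9213 + 7185) * 100
hit rate = 9213 / 16398 * 100
hit rate = 56.18%

56.18%


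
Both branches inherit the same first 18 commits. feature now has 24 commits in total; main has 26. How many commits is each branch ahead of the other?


Common ancestor: commit #18
feature commits after divergence: 24 - 18 = 6
main commits after divergence: 26 - 18 = 8
feature is 6 commits ahead of main
main is 8 commits ahead of feature

feature ahead: 6, main ahead: 8


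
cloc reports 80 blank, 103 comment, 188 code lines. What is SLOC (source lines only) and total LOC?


Total LOC = blank + comment + code
Total LOC = 80 + 103 + 188 = 371
SLOC (source only) = code = 188

Total LOC: 371, SLOC: 188


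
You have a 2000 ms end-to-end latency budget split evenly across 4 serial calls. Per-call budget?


Formula: per_stage = total_budget / stages
per_stage = 2000 / 4
per_stage = 500.0 ms

500.0 ms


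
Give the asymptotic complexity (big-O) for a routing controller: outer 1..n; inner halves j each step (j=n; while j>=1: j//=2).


Reasoning: n times log n
Complexity: O(n log n)

O(n log n)


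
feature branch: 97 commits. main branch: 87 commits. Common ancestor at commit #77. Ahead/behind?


Common ancestor: commit #77
feature commits after divergence: 97 - 77 = 20
main commits after divergence: 87 - 77 = 10
feature is 20 commits ahead of main
main is 10 commits ahead of feature

feature ahead: 20, main ahead: 10


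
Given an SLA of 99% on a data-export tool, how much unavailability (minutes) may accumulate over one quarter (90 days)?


Formula: allowed downtime = period * (100 - SLA) / 100
Period (quarter (90 days)) = 129600 minutes
Unavailability fraction = (100 - 99.0) / 100
Allowed downtime = 129600 * (100 - 99.0) / 100
Allowed downtime = 1296.0 minutes

1296.0 minutes


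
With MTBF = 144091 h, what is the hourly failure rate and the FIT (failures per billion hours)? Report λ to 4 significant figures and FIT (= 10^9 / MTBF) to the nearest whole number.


Formula: λ = 1 / MTBF; FIT = λ × 1e9 = 1e9 / MTBF
λ = 1 / 144091 ≈ 6.940e-06 failures/hour
FIT = 1e9 / 144091 ≈ 6940 failures per 1e9 hours (nearest whole number)

λ = 6.940e-06 /h, FIT = 6940


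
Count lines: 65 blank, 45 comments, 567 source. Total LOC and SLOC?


Total LOC = blank + comment + code
Total LOC = 65 + 45 + 567 = 677
SLOC (source only) = code = 567

Total LOC: 677, SLOC: 567


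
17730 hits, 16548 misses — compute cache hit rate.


Formula: hit rate = hits / (hits + misses) * 100
hit rate = 17730 / (17730 + 16548) * 100
hit rate = 17730 / 34278 * 100
hit rate = 51.72%

51.72%


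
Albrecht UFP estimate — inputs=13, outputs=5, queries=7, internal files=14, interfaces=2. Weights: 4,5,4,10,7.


UFP = EI*4 + EO*5 + EQ*4 + ILF*10 + EIF*7
UFP = 13*4 + 5*5 + 7*4 + 14*10 + 2*7
UFP = 52 + 25 + 28 + 140 + 14
UFP = 259

259


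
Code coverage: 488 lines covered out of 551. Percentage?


Coverage = covered / total * 100
Coverage = 488 / 551 * 100
Coverage = 88.57%

88.57%


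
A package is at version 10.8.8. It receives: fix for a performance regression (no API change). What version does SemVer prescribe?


Current: 10.8.8
Change category: 'fix for a performance regression (no API change)' → patch bump
SemVer rule: patch bump → increment PATCH (MAJOR and MINOR unchanged)
New: 10.8.9

10.8.9


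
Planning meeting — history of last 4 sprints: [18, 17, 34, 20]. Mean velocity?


Formula: Avg velocity = Total points / Number of sprints
Points: [18, 17, 34, 20]
Sum = 18 + 17 + 34 + 20 = 89
Avg velocity = 89 / 4 = 22.25 points/sprint

22.25 points/sprint


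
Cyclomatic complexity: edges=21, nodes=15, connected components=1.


Formula: V(G) = E - N + 2P
V(G) = 21 - 15 + 2*1
V(G) = 6 + 2
V(G) = 8

8


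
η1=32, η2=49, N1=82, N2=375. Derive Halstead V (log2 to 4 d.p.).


Formula: V = N * log2(η), where N = N1 + N2 and η = η1 + η2
η = 32 + 49 = 81
N = 82 + 375 = 457
log2(81) ≈ 6.3399
V = 457 * 6.3399 = 2897.33

2897.33


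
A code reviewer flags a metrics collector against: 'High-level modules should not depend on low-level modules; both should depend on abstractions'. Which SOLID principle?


This describes the Dependency Inversion Principle (DIP)

Dependency Inversion Principle (DIP)


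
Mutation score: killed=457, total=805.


Mutation score = killed / total * 100
Mutation score = 457 / 805 * 100
Mutation score = 56.77%

56.77%


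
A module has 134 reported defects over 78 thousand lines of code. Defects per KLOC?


Defect density = defects / KLOC
Defect density = 134 / 78
Defect density = 1.718 defects/KLOC

1.718 defects/KLOC


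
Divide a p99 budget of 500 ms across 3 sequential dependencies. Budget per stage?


Formula: per_stage = total_budget / stages
per_stage = 500 / 3
per_stage = 166.67 ms

166.67 ms


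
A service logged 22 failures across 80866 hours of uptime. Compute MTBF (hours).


Formula: MTBF = Total operating time / Number of failures
MTBF = 80866 / 22
MTBF = 3675.73 hours

3675.73 hours


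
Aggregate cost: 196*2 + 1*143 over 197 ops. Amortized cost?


Formula: Amortized cost = Total cost / Operations
Total cost = (196 * 2) + (1 * 143)
Total cost = 392 + 143 = 535
Amortized = 535 / 197 = 2.7157

2.7157


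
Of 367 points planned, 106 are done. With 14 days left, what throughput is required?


Formula: Required rate = Remaining points / Days left
Remaining = 367 - 106 = 261 points
Required rate = 261 / 14 = 18.64 points/day

18.64 points/day


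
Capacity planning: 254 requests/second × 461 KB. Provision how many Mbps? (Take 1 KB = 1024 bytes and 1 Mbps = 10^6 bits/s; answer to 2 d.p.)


Formula: Mbps = payload_bytes * RPS * 8 / 1e6
Payload per request = 461 KB = 461 * 1024 = 472064 bytes
Total bytes/sec = 472064 * 254 = 119904256
Total bits/sec = 119904256 * 8 = 959234048
Mbps = 959234048 / 1e6 = 959.23

959.23 Mbps


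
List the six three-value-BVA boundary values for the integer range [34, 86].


Range: [34, 86]
Boundaries: just below min, min, min+1, max-1, max, just above max
Values: [33, 34, 35, 85, 86, 87]

[33, 34, 35, 85, 86, 87]


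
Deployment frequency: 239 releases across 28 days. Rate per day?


Formula: deployments per day = releases / days
= 239 / 28
= 8.536 deploys/day
(equivalently, 59.75 deploys/week)

8.536 deploys/day


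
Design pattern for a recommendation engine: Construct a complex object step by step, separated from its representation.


This matches the Builder pattern

Builder


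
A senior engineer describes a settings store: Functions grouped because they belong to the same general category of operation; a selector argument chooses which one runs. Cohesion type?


Reasoning: Grouped by category of activity, not by data or sequence
Type: Logical cohesion

Logical cohesion


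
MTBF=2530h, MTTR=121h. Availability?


Availability = MTBF / (MTBF + MTTR)
Availability = 2530 / (2530 + 121)
Availability = 2530 / 2651
Availability = 95.4357%

95.4357%


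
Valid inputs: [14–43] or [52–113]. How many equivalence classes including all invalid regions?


Valid ranges: [14,43] and [52,113]
Class 1: x < 14 — invalid
Class 2: 14 ≤ x ≤ 43 — valid
Class 3: 43 < x < 52 — invalid (gap between ranges)
Class 4: 52 ≤ x ≤ 113 — valid
Class 5: x > 113 — invalid
Total equivalence classes: 5

5 equivalence classes


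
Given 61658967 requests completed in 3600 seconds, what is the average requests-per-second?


Formula: throughput = requests / seconds
throughput = 61658967 / 3600
throughput = 17127.49 requests/second

17127.49 requests/second


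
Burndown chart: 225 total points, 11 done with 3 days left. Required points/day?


Formula: Required rate = Remaining points / Days left
Remaining = 225 - 11 = 214 points
Required rate = 214 / 3 = 71.33 points/day

71.33 points/day


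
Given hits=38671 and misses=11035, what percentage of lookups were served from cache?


Formula: hit rate = hits / (hits + misses) * 100
hit rate = 38671 / (38671 + 11035) * 100
hit rate = 38671 / 49706 * 100
hit rate = 77.8%

77.8%


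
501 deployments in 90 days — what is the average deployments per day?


Formula: deployments per day = releases / days
= 501 / 90
= 5.567 deploys/day
(equivalently, 38.97 deploys/week)

5.567 deploys/day


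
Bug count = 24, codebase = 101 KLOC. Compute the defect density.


Defect density = defects / KLOC
Defect density = 24 / 101
Defect density = 0.238 defects/KLOC

0.238 defects/KLOC


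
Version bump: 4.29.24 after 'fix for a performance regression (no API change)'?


Current: 4.29.24
Change category: 'fix for a performance regression (no API change)' → patch bump
SemVer rule: patch bump → increment PATCH (MAJOR and MINOR unchanged)
New: 4.29.25

4.29.25


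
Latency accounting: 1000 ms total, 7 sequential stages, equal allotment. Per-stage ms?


Formula: per_stage = total_budget / stages
per_stage = 1000 / 7
per_stage = 142.86 ms

142.86 ms


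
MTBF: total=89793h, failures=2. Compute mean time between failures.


Formula: MTBF = Total operating time / Number of failures
MTBF = 89793 / 2
MTBF = 44896.5 hours

44896.5 hours


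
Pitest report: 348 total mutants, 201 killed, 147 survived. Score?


Mutation score = killed / total * 100
Mutation score = 201 / 348 * 100
Mutation score = 57.76%

57.76%


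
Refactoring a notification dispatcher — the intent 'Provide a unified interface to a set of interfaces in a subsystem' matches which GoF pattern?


This matches the Facade pattern

Facade


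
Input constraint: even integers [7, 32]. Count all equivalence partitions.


Constraint: even integers in [7, 32]
Class 1: x < 7 — out-of-range invalid
Class 2: x in [7,32] but odd — wrong type invalid
Class 3: x in [7,32] and even — valid
Class 4: x > 32 — out-of-range invalid
Total equivalence classes: 4

4 equivalence classes


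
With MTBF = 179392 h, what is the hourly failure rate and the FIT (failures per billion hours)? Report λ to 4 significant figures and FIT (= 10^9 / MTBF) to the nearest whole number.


Formula: λ = 1 / MTBF; FIT = λ × 1e9 = 1e9 / MTBF
λ = 1 / 179392 ≈ 5.574e-06 failures/hour
FIT = 1e9 / 179392 ≈ 5574 failures per 1e9 hours (nearest whole number)

λ = 5.574e-06 /h, FIT = 5574


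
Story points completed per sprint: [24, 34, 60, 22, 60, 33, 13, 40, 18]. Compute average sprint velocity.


Formula: Avg velocity = Total points / Number of sprints
Points: [24, 34, 60, 22, 60, 33, 13, 40, 18]
Sum = 24 + 34 + 60 + 22 + 60 + 33 + 13 + 40 + 18 = 304
Avg velocity = 304 / 9 = 33.78 points/sprint

33.78 points/sprint


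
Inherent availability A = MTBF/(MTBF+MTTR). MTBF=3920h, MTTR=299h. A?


Availability = MTBF / (MTBF + MTTR)
Availability = 3920 / (3920 + 299)
Availability = 3920 / 4219
Availability = 92.913%

92.913%


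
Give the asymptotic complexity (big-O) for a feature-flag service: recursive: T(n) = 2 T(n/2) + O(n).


Reasoning: master theorem case 2 (merge-sort recurrence)
Complexity: O(n log n)

O(n log n)


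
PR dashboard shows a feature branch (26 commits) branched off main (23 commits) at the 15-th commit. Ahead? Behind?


Common ancestor: commit #15
feature commits after divergence: 26 - 15 = 11
main commits after divergence: 23 - 15 = 8
feature is 11 commits ahead of main
main is 8 commits ahead of feature

feature ahead: 11, main ahead: 8


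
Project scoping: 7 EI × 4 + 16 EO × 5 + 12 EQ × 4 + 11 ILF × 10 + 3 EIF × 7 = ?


UFP = EI*4 + EO*5 + EQ*4 + ILF*10 + EIF*7
UFP = 7*4 + 16*5 + 12*4 + 11*10 + 3*7
UFP = 28 + 80 + 48 + 110 + 21
UFP = 287

287


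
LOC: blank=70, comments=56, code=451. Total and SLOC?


Total LOC = blank + comment + code
Total LOC = 70 + 56 + 451 = 577
SLOC (source only) = code = 451

Total LOC: 577, SLOC: 451


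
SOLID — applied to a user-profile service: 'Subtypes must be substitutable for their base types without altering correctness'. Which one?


This describes the Liskov Substitution Principle (LSP)

Liskov Substitution Principle (LSP)


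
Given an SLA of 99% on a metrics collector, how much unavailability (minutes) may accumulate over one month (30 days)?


Formula: allowed downtime = period * (100 - SLA) / 100
Period (month (30 days)) = 43200 minutes
Unavailability fraction = (100 - 99.0) / 100
Allowed downtime = 43200 * (100 - 99.0) / 100
Allowed downtime = 432.0 minutes

432.0 minutes


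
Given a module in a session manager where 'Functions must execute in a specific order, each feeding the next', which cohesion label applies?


Reasoning: Output of one is input to next
Type: Sequential cohesion

Sequential cohesion


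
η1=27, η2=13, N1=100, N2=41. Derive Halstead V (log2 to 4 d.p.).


Formula: V = N * log2(η), where N = N1 + N2 and η = η1 + η2
η = 27 + 13 = 40
N = 100 + 41 = 141
log2(40) ≈ 5.3219
V = 141 * 5.3219 = 750.39

750.39


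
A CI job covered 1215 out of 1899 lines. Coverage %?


Coverage = covered / total * 100
Coverage = 1215 / 1899 * 100
Coverage = 63.98%

63.98%


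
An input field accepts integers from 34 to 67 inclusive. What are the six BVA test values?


Range: [34, 67]
Boundaries: just below min, min, min+1, max-1, max, just above max
Values: [33, 34, 35, 66, 67, 68]

[33, 34, 35, 66, 67, 68]


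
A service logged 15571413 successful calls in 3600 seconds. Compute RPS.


Formula: throughput = requests / seconds
throughput = 15571413 / 3600
throughput = 4325.39 requests/second

4325.39 requests/second


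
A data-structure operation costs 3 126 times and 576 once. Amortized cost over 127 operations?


Formula: Amortized cost = Total cost / Operations
Total cost = (126 * 3) + (1 * 576)
Total cost = 378 + 576 = 954
Amortized = 954 / 127 = 7.5118

7.5118


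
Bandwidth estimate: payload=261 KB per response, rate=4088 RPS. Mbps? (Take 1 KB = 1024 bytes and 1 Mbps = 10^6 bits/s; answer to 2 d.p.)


Formula: Mbps = payload_bytes * RPS * 8 / 1e6
Payload per request = 261 KB = 261 * 1024 = 267264 bytes
Total bytes/sec = 267264 * 4088 = 1092575232
Total bits/sec = 1092575232 * 8 = 8740601856
Mbps = 8740601856 / 1e6 = 8740.6

8740.6 Mbps


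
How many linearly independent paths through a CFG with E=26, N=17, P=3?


Formula: V(G) = E - N + 2P
V(G) = 26 - 17 + 2*3
V(G) = 9 + 6
V(G) = 15

15


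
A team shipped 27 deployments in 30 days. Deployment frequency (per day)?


Formula: deployments per day = releases / days
= 27 / 30
= 0.9 deploys/day
(equivalently, 6.3 deploys/week)

0.9 deploys/day


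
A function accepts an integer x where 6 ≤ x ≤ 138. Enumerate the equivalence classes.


Valid range: [6, 138]
Class 1: x < 6 — invalid
Class 2: 6 ≤ x ≤ 138 — valid
Class 3: x > 138 — invalid
Total equivalence classes: 3

3 equivalence classes


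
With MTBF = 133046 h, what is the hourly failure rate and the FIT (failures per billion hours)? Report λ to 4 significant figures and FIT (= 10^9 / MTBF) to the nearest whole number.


Formula: λ = 1 / MTBF; FIT = λ × 1e9 = 1e9 / MTBF
λ = 1 / 133046 ≈ 7.516e-06 failures/hour
FIT = 1e9 / 133046 ≈ 7516 failures per 1e9 hours (nearest whole number)

λ = 7.516e-06 /h, FIT = 7516


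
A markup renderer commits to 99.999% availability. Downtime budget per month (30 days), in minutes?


Formula: allowed downtime = period * (100 - SLA) / 100
Period (month (30 days)) = 43200 minutes
Unavailability fraction = (100 - 99.999) / 100
Allowed downtime = 43200 * (100 - 99.999) / 100
Allowed downtime = 0.432 minutes

0.432 minutes


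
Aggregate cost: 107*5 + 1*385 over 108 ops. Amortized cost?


Formula: Amortized cost = Total cost / Operations
Total cost = (107 * 5) + (1 * 385)
Total cost = 535 + 385 = 920
Amortized = 920 / 108 = 8.5185

8.5185


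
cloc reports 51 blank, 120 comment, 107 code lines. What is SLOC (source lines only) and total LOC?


Total LOC = blank + comment + code
Total LOC = 51 + 120 + 107 = 278
SLOC (source only) = code = 107

Total LOC: 278, SLOC: 107


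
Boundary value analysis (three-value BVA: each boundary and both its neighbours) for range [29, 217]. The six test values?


Range: [29, 217]
Boundaries: just below min, min, min+1, max-1, max, just above max
Values: [28, 29, 30, 216, 217, 218]

[28, 29, 30, 216, 217, 218]


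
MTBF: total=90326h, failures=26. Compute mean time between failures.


Formula: MTBF = Total operating time / Number of failures
MTBF = 90326 / 26
MTBF = 3474.08 hours

3474.08 hours


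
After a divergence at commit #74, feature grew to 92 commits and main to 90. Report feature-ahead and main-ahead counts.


Common ancestor: commit #74
feature commits after divergence: 92 - 74 = 18
main commits after divergence: 90 - 74 = 16
feature is 18 commits ahead of main
main is 16 commits ahead of feature

feature ahead: 18, main ahead: 16


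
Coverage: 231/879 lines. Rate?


Coverage = covered / total * 100
Coverage = 231 / 879 * 100
Coverage = 26.28%

26.28%


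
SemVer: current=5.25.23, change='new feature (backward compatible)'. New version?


Current: 5.25.23
Change category: 'new feature (backward compatible)' → minor bump
SemVer rule: minor bump → increment MINOR, reset PATCH to 0 (MAJOR unchanged)
New: 5.26.0

5.26.0


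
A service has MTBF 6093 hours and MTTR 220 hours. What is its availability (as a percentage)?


Availability = MTBF / (MTBF + MTTR)
Availability = 6093 / (6093 + 220)
Availability = 6093 / 6313
Availability = 96.5151%

96.5151%


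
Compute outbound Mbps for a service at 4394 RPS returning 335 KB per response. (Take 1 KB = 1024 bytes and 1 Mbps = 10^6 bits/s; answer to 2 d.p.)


Formula: Mbps = payload_bytes * RPS * 8 / 1e6
Payload per request = 335 KB = 335 * 1024 = 343040 bytes
Total bytes/sec = 343040 * 4394 = 1507317760
Total bits/sec = 1507317760 * 8 = 12058542080
Mbps = 12058542080 / 1e6 = 12058.54

12058.54 Mbps


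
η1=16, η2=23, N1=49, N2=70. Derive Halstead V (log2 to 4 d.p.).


Formula: V = N * log2(η), where N = N1 + N2 and η = η1 + η2
η = 16 + 23 = 39
N = 49 + 70 = 119
log2(39) ≈ 5.2854
V = 119 * 5.2854 = 628.96

628.96


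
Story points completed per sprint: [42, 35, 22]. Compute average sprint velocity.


Formula: Avg velocity = Total points / Number of sprints
Points: [42, 35, 22]
Sum = 42 + 35 + 22 = 99
Avg velocity = 99 / 3 = 33.0 points/sprint

33.0 points/sprint


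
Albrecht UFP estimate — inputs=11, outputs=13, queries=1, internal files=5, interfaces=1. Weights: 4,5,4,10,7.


UFP = EI*4 + EO*5 + EQ*4 + ILF*10 + EIF*7
UFP = 11*4 + 13*5 + 1*4 + 5*10 + 1*7
UFP = 44 + 65 + 4 + 50 + 7
UFP = 170

170


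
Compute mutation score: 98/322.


Mutation score = killed / total * 100
Mutation score = 98 / 322 * 100
Mutation score = 30.43%

30.43%


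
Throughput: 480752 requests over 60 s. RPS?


Formula: throughput = requests / seconds
throughput = 480752 / 60
throughput = 8012.53 requests/second

8012.53 requests/second


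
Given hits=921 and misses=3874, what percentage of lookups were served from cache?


Formula: hit rate = hits / (hits + misses) * 100
hit rate = 921 / (921 + 3874) * 100
hit rate = 921 / 4795 * 100
hit rate = 19.21%

19.21%


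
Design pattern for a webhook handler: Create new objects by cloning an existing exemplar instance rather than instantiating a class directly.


This matches the Prototype pattern

Prototype


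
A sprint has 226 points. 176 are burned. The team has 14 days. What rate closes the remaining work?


Formula: Required rate = Remaining points / Days left
Remaining = 226 - 176 = 50 points
Required rate = 50 / 14 = 3.57 points/day

3.57 points/day


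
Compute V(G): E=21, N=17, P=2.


Formula: V(G) = E - N + 2P
V(G) = 21 - 17 + 2*2
V(G) = 4 + 4
V(G) = 8

8


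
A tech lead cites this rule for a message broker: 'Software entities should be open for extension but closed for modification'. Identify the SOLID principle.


This describes the Open/Closed Principle (OCP)

Open/Closed Principle (OCP)


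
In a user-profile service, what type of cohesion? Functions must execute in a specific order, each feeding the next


Reasoning: Output of one is input to next
Type: Sequential cohesion

Sequential cohesion


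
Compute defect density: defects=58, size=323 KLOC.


Defect density = defects / KLOC
Defect density = 58 / 323
Defect density = 0.18 defects/KLOC

0.18 defects/KLOC


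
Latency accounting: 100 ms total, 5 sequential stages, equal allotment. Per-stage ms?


Formula: per_stage = total_budget / stages
per_stage = 100 / 5
per_stage = 20.0 ms

20.0 ms
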